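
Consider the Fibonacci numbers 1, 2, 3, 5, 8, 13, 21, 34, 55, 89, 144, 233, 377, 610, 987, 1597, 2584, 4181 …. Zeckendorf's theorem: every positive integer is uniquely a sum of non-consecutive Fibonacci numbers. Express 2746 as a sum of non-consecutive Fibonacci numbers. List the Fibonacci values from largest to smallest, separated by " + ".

2584 + 144 + 13 + 5

take 2584 (≤ 2746); 2746 − 2584 = 162
take 144 (≤ 162); 162 − 144 = 18
take 13 (≤ 18); 18 − 13 = 5
take 5 (≤ 5); 5 − 5 = 0
So 2746 = 2584 + 144 + 13 + 5, with no two terms consecutive in the sequence.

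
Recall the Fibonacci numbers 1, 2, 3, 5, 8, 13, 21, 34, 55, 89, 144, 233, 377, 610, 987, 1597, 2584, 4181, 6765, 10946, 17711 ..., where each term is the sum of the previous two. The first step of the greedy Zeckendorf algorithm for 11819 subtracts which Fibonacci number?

10946 ≤ 11819 < 17711, so the largest Fibonacci number not exceeding 11819 is 10946.

10946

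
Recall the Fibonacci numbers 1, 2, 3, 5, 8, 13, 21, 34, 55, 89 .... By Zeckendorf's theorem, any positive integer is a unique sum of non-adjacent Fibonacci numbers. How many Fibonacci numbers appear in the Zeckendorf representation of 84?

take 55 (≤ 84); 84 − 55 = 29
take 21 (≤ 29); 29 − 21 = 8
take 8 (≤ 8); 8 − 8 = 0
84 = 55 + 21 + 8, which has 3 terms.

3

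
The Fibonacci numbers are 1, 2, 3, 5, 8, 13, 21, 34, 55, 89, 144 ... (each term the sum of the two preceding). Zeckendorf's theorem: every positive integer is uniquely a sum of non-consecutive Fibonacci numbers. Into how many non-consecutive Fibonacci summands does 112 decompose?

89 ≤ 112 < 144, so take 89; remainder 23
21 ≤ 23 < 34, so take 21; remainder 2
2 ≤ 2 < 3, so take 2; remainder 0
112 = 89 + 21 + 2, which has 3 terms.

3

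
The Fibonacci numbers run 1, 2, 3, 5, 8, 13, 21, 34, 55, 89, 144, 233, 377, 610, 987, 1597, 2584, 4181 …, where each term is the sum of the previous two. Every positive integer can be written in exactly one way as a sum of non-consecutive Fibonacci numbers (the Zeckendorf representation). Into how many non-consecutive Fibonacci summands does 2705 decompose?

5

2584 ≤ 2705 < 4181, so take 2584; remainder 121
89 ≤ 121 < 144, so take 89; remainder 32
21 ≤ 32 < 34, so take 21; remainder 11
8 ≤ 11 < 13, so take 8; remainder 3
3 ≤ 3 < 5, so take 3; remainder 0
2705 = 2584 + 89 + 21 + 8 + 3, which has 5 terms.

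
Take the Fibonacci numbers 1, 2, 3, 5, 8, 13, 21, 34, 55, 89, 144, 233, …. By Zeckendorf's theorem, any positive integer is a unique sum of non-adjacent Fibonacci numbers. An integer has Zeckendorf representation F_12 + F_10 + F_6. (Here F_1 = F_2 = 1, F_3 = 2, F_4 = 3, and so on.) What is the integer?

F_12 + F_10 + F_6 = 144 + 55 + 8 = 207.

207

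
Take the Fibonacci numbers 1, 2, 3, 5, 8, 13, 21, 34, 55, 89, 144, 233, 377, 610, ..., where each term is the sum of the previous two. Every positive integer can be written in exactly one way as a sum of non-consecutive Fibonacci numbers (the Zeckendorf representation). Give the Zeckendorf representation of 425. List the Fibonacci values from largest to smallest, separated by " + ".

377 + 34 + 13 + 1

take 377 (≤ 425); 425 − 377 = 48
take 34 (≤ 48); 48 − 34 = 14
take 13 (≤ 14); 14 − 13 = 1
take 1 (≤ 1); 1 − 1 = 0
So 425 = 377 + 34 + 13 + 1, with no two terms consecutive in the sequence.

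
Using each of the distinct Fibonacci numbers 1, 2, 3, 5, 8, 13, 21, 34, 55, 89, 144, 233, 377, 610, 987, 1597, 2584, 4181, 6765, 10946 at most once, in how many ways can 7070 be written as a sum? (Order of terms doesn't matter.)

Starting from the Zeckendorf form and repeatedly splitting a term F_k into F_{k−1} + F_{k−2} (when neither is already used) reaches every representation.
7070 = 6765+233+55+13+3+1 = 6765+233+55+8+5+3+1 = 6765+233+34+21+13+3+1 = 6765+144+89+55+13+3+1 = … (28 more), for 32 in all.

32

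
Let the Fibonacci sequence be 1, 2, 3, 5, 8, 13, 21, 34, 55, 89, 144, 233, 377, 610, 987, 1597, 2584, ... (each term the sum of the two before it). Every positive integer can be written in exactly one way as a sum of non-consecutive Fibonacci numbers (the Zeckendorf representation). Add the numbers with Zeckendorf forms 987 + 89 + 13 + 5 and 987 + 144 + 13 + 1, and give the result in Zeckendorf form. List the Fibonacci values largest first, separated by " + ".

1597 + 610 + 21 + 8 + 3

The two numbers are 1094 and 1145, so their sum is 2239.
Greedy algorithm:
2239 − 1597 = 642
642 − 610 = 32
32 − 21 = 11
11 − 8 = 3
3 − 3 = 0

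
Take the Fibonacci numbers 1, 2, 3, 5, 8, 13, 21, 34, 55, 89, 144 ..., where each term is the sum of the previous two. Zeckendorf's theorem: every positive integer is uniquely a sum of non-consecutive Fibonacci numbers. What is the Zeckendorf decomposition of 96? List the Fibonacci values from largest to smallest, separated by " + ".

89 + 5 + 2

Greedily peel off the largest Fibonacci term at each step:
96 − 89 = 7
7 − 5 = 2
2 − 2 = 0
So 96 = 89 + 5 + 2, with no two terms consecutive in the sequence.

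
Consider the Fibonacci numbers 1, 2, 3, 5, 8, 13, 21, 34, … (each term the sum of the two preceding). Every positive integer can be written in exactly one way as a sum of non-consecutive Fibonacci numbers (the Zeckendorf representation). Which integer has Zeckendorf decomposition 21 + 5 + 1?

21 + 5 + 1 = 27.

27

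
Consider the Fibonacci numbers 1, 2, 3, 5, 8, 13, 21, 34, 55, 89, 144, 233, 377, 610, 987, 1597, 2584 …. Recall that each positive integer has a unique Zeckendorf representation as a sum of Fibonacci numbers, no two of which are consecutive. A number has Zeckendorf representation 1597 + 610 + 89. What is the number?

1597 + 610 + 89 = 2296.

2296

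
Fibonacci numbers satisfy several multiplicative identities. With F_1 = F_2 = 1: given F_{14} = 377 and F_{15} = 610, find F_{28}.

317811

By the doubling identity F_{2k} = F_k(2F_{k+1} − F_k): F_{28} = 377·(2·610 − 377) = 377·843 = 317811.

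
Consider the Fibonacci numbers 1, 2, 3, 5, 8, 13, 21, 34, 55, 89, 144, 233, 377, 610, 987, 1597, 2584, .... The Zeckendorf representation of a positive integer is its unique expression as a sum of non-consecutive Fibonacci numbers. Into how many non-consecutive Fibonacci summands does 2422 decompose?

Greedily peel off the largest Fibonacci term at each step:
2422: greatest Fibonacci not exceeding it is 1597, leaving 825
825: greatest Fibonacci not exceeding it is 610, leaving 215
215: greatest Fibonacci not exceeding it is 144, leaving 71
71: greatest Fibonacci not exceeding it is 55, leaving 16
16: greatest Fibonacci not exceeding it is 13, leaving 3
3: greatest Fibonacci not exceeding it is 3, leaving 0
2422 = 1597 + 610 + 144 + 55 + 13 + 3, which has 6 terms.

6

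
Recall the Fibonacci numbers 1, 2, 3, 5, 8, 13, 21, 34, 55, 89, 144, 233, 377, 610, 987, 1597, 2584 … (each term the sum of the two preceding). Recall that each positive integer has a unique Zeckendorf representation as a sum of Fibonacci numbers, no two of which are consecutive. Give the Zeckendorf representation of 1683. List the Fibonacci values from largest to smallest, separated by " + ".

1597 + 55 + 21 + 8 + 2

take 1597 (≤ 1683); 1683 − 1597 = 86
take 55 (≤ 86); 86 − 55 = 31
take 21 (≤ 31); 31 − 21 = 10
take 8 (≤ 10); 10 − 8 = 2
take 2 (≤ 2); 2 − 2 = 0
So 1683 = 1597 + 55 + 21 + 8 + 2, with no two terms consecutive in the sequence.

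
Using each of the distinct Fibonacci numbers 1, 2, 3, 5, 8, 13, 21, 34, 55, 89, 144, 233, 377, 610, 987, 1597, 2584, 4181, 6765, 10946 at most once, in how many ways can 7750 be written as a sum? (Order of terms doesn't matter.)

21

Starting from the Zeckendorf form and repeatedly splitting a term F_k into F_{k−1} + F_{k−2} (when neither is already used) reaches every representation.
7750 = 6765+610+233+89+34+13+5+1 = 6765+610+233+89+34+13+3+2+1 = 4181+2584+610+233+89+34+13+5+1 = 6765+610+233+89+34+8+5+3+2+1 = … (17 more), for 21 in all.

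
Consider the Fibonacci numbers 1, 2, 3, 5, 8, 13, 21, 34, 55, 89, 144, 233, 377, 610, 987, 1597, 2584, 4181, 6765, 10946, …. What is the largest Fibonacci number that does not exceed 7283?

6765 ≤ 7283 < 10946, so the largest Fibonacci number not exceeding 7283 is 6765.

6765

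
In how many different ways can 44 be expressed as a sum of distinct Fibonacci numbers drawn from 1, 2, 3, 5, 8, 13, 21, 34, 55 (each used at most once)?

4

Each representation comes from the Zeckendorf form by replacing some F_k with F_{k−1} + F_{k−2} where possible.
44 = 34+8+2 = 34+5+3+2 = 21+13+8+2 = 21+13+5+3+2 — 4 representations.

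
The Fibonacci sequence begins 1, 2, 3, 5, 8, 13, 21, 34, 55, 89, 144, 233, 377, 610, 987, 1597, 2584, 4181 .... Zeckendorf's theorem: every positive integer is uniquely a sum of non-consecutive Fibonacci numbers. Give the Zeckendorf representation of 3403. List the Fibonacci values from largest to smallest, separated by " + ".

largest Fibonacci ≤ 3403 is 2584; 3403 − 2584 = 819
largest Fibonacci ≤ 819 is 610; 819 − 610 = 209
largest Fibonacci ≤ 209 is 144; 209 − 144 = 65
largest Fibonacci ≤ 65 is 55; 65 − 55 = 10
largest Fibonacci ≤ 10 is 8; 10 − 8 = 2
largest Fibonacci ≤ 2 is 2; 2 − 2 = 0
So 3403 = 2584 + 610 + 144 + 55 + 8 + 2, with no two terms consecutive in the sequence.

2584 + 610 + 144 + 55 + 8 + 2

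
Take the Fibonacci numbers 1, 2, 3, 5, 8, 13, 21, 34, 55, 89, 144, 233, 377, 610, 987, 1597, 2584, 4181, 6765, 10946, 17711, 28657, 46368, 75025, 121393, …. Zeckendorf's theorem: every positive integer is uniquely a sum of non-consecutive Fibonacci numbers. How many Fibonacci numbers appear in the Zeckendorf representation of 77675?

Greedily peel off the largest Fibonacci term at each step:
77675 − 75025 = 2650
2650 − 2584 = 66
66 − 55 = 11
11 − 8 = 3
3 − 3 = 0
77675 = 75025 + 2584 + 55 + 8 + 3, which has 5 terms.

5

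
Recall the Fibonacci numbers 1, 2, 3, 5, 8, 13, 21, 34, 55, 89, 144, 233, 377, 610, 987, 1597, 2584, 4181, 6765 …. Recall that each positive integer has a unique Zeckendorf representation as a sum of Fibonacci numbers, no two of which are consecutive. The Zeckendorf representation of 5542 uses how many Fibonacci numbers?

7

Greedily peel off the largest Fibonacci term at each step:
5542: greatest Fibonacci not exceeding it is 4181, leaving 1361
1361: greatest Fibonacci not exceeding it is 987, leaving 374
374: greatest Fibonacci not exceeding it is 233, leaving 141
141: greatest Fibonacci not exceeding it is 89, leaving 52
52: greatest Fibonacci not exceeding it is 34, leaving 18
18: greatest Fibonacci not exceeding it is 13, leaving 5
5: greatest Fibonacci not exceeding it is 5, leaving 0
5542 = 4181 + 987 + 233 + 89 + 34 + 13 + 5, which has 7 terms.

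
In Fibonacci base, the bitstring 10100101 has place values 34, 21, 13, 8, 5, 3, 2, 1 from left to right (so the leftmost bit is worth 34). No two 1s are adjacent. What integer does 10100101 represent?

Summing the place values of the 1 bits: 34 + 13 + 3 + 1 = 51.

51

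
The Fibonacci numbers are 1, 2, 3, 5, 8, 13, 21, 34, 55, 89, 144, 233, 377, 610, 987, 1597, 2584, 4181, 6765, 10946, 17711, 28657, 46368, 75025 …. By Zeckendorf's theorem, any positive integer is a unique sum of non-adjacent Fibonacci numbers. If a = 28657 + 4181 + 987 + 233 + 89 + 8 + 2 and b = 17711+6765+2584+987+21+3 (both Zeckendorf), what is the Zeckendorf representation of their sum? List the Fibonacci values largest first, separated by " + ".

46368 + 10946 + 4181 + 610 + 89 + 34

The two numbers are 34157 and 28071, so their sum is 62228.
Greedy algorithm:
62228: greatest Fibonacci not exceeding it is 46368, leaving 15860
15860: greatest Fibonacci not exceeding it is 10946, leaving 4914
4914: greatest Fibonacci not exceeding it is 4181, leaving 733
733: greatest Fibonacci not exceeding it is 610, leaving 123
123: greatest Fibonacci not exceeding it is 89, leaving 34
34: greatest Fibonacci not exceeding it is 34, leaving 0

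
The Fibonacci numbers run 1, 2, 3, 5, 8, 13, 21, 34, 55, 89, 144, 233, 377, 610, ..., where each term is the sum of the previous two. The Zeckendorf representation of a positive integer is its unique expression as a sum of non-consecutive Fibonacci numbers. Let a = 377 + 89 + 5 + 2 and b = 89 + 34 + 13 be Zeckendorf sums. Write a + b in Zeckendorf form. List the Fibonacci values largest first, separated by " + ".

The two numbers are 473 and 136, so their sum is 609.
take 377 (≤ 609); 609 − 377 = 232
take 144 (≤ 232); 232 − 144 = 88
take 55 (≤ 88); 88 − 55 = 33
take 21 (≤ 33); 33 − 21 = 12
take 8 (≤ 12); 12 − 8 = 4
take 3 (≤ 4); 4 − 3 = 1
take 1 (≤ 1); 1 − 1 = 0

377 + 144 + 55 + 21 + 8 + 3 + 1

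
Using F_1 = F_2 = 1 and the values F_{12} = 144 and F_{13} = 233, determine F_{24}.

46368

By the doubling identity F_{2k} = F_k(2F_{k+1} − F_k): F_{24} = 144·(2·233 − 144) = 144·322 = 46368.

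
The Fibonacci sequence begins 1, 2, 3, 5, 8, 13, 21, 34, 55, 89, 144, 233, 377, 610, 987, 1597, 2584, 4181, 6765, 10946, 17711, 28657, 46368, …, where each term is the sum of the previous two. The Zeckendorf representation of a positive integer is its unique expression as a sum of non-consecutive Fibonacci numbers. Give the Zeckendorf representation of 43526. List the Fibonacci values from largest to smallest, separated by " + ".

28657 + 10946 + 2584 + 987 + 233 + 89 + 21 + 8 + 1

28657 ≤ 43526 < 46368, so take 28657; remainder 14869
10946 ≤ 14869 < 17711, so take 10946; remainder 3923
2584 ≤ 3923 < 4181, so take 2584; remainder 1339
987 ≤ 1339 < 1597, so take 987; remainder 352
233 ≤ 352 < 377, so take 233; remainder 119
89 ≤ 119 < 144, so take 89; remainder 30
21 ≤ 30 < 34, so take 21; remainder 9
8 ≤ 9 < 13, so take 8; remainder 1
1 ≤ 1 < 2, so take 1; remainder 0
So 43526 = 28657 + 10946 + 2584 + 987 + 233 + 89 + 21 + 8 + 1, with no two terms consecutive in the sequence.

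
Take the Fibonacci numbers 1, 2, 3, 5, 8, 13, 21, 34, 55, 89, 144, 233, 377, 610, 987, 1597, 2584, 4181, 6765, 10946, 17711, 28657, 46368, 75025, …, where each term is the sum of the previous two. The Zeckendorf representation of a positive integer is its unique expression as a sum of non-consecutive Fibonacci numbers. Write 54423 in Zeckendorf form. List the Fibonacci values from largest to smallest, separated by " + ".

46368 + 6765 + 987 + 233 + 55 + 13 + 2

subtract 46368 from 54423: 8055 remains
subtract 6765 from 8055: 1290 remains
subtract 987 from 1290: 303 remains
subtract 233 from 303: 70 remains
subtract 55 from 70: 15 remains
subtract 13 from 15: 2 remains
subtract 2 from 2: 0 remains
So 54423 = 46368 + 6765 + 987 + 233 + 55 + 13 + 2, with no two terms consecutive in the sequence.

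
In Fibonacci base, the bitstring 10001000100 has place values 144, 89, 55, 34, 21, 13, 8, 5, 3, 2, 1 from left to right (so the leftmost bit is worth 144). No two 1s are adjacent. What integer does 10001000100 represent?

168

Summing the place values of the 1 bits: 144 + 21 + 3 = 168.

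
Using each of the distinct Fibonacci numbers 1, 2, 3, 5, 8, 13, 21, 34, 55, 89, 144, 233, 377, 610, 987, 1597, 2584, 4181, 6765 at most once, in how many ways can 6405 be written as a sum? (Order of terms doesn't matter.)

Each representation comes from the Zeckendorf form by replacing some F_k with F_{k−1} + F_{k−2} where possible.
6405 = 4181+1597+610+13+3+1 = 4181+1597+610+8+5+3+1 = 4181+1597+377+233+13+3+1 = … (20 more), for 23 in all.

23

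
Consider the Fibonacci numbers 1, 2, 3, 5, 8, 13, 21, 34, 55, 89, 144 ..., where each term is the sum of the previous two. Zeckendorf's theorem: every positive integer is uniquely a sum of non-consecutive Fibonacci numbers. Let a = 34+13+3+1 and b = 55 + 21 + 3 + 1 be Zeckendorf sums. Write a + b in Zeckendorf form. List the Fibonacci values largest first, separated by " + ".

The two numbers are 51 and 80, so their sum is 131.
Greedy algorithm:
largest Fibonacci ≤ 131 is 89; 131 − 89 = 42
largest Fibonacci ≤ 42 is 34; 42 − 34 = 8
largest Fibonacci ≤ 8 is 8; 8 − 8 = 0

89 + 34 + 8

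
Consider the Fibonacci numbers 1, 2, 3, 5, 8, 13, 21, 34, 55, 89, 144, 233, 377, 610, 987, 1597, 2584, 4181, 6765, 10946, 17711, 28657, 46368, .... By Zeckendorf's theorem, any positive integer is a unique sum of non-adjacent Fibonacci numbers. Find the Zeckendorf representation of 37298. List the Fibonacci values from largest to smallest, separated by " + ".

Greedily peel off the largest Fibonacci term at each step:
take 28657 (≤ 37298); 37298 − 28657 = 8641
take 6765 (≤ 8641); 8641 − 6765 = 1876
take 1597 (≤ 1876); 1876 − 1597 = 279
take 233 (≤ 279); 279 − 233 = 46
take 34 (≤ 46); 46 − 34 = 12
take 8 (≤ 12); 12 − 8 = 4
take 3 (≤ 4); 4 − 3 = 1
take 1 (≤ 1); 1 − 1 = 0
So 37298 = 28657 + 6765 + 1597 + 233 + 34 + 8 + 3 + 1, with no two terms consecutive in the sequence.

28657 + 6765 + 1597 + 233 + 34 + 8 + 3 + 1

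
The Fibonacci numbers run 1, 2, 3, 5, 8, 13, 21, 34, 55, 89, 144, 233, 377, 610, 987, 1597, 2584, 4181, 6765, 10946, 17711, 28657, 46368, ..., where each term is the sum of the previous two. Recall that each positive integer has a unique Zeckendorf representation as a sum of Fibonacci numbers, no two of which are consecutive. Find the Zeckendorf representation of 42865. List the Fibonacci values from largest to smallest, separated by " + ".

28657 + 10946 + 2584 + 610 + 55 + 13

42865 − 28657 = 14208
14208 − 10946 = 3262
3262 − 2584 = 678
678 − 610 = 68
68 − 55 = 13
13 − 13 = 0
So 42865 = 28657 + 10946 + 2584 + 610 + 55 + 13, with no two terms consecutive in the sequence.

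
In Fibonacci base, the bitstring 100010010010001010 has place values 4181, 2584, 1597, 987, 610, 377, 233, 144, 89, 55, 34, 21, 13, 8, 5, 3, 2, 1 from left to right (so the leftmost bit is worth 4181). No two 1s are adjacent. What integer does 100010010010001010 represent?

Summing the place values of the 1 bits: 4181 + 610 + 144 + 34 + 5 + 2 = 4976.

4976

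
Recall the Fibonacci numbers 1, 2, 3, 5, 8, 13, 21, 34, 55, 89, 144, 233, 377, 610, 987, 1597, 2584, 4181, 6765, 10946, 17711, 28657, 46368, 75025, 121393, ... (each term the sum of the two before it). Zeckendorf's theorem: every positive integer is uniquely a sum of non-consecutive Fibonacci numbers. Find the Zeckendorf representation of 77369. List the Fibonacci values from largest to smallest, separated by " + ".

Repeatedly subtract the largest Fibonacci number that fits:
subtract 75025 from 77369: 2344 remains
subtract 1597 from 2344: 747 remains
subtract 610 from 747: 137 remains
subtract 89 from 137: 48 remains
subtract 34 from 48: 14 remains
subtract 13 from 14: 1 remains
subtract 1 from 1: 0 remains
So 77369 = 75025 + 1597 + 610 + 89 + 34 + 13 + 1, with no two terms consecutive in the sequence.

75025 + 1597 + 610 + 89 + 34 + 13 + 1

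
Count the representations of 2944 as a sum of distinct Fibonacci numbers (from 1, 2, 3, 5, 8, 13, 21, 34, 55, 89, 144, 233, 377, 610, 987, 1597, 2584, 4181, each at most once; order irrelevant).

21

2944 = 2584+233+89+34+3+1 = 2584+233+89+21+13+3+1 = 1597+987+233+89+34+3+1 = 2584+233+89+21+8+5+3+1 = 2584+233+55+34+21+13+3+1 = … (16 more), for 21 in all.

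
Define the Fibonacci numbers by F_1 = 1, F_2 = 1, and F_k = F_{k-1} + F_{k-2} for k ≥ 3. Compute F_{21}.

Iterating the recurrence up to F_{16} = 987 and F_{15} = 610:
F_{17} = F_{16} + F_{15} = 987 + 610 = 1597
F_{18} = F_{17} + F_{16} = 1597 + 987 = 2584
F_{19} = F_{18} + F_{17} = 2584 + 1597 = 4181
F_{20} = F_{19} + F_{18} = 4181 + 2584 = 6765
F_{21} = F_{20} + F_{19} = 6765 + 4181 = 10946

10946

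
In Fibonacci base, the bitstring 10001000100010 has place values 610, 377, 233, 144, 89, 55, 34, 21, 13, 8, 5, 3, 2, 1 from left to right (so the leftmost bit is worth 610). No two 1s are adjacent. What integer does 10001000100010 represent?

Summing the place values of the 1 bits: 610 + 89 + 13 + 2 = 714.

714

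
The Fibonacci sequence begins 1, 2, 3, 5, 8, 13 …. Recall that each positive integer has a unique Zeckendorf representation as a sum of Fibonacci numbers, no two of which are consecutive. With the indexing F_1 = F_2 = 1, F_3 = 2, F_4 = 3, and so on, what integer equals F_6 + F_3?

10

F_6 + F_3 = 8 + 2 = 10.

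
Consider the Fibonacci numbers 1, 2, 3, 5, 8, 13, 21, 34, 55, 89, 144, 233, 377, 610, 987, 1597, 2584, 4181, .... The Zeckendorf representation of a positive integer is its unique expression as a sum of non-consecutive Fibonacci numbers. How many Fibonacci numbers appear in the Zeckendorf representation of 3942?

Repeatedly subtract the largest Fibonacci number that fits:
subtract 2584 from 3942: 1358 remains
subtract 987 from 1358: 371 remains
subtract 233 from 371: 138 remains
subtract 89 from 138: 49 remains
subtract 34 from 49: 15 remains
subtract 13 from 15: 2 remains
subtract 2 from 2: 0 remains
3942 = 2584 + 987 + 233 + 89 + 34 + 13 + 2, which has 7 terms.

7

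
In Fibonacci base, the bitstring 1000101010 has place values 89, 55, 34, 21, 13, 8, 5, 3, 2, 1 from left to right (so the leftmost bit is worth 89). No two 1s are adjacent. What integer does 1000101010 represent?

Summing the place values of the 1 bits: 89 + 13 + 5 + 2 = 109.

109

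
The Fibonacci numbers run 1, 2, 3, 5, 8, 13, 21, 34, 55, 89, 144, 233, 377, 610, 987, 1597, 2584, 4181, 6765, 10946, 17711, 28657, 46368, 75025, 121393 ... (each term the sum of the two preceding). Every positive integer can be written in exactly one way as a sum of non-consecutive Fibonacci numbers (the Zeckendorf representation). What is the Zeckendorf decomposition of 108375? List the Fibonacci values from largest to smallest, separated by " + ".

108375 − 75025 = 33350
33350 − 28657 = 4693
4693 − 4181 = 512
512 − 377 = 135
135 − 89 = 46
46 − 34 = 12
12 − 8 = 4
4 − 3 = 1
1 − 1 = 0
So 108375 = 75025 + 28657 + 4181 + 377 + 89 + 34 + 8 + 3 + 1, with no two terms consecutive in the sequence.

75025 + 28657 + 4181 + 377 + 89 + 34 + 8 + 3 + 1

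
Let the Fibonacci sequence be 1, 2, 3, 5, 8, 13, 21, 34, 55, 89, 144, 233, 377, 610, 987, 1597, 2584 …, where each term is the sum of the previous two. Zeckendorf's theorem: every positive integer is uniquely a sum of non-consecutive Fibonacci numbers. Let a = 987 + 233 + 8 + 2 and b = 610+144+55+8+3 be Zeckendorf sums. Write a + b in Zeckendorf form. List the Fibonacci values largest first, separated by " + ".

The two numbers are 1230 and 820, so their sum is 2050.
subtract 1597 from 2050: 453 remains
subtract 377 from 453: 76 remains
subtract 55 from 76: 21 remains
subtract 21 from 21: 0 remains

1597 + 377 + 55 + 21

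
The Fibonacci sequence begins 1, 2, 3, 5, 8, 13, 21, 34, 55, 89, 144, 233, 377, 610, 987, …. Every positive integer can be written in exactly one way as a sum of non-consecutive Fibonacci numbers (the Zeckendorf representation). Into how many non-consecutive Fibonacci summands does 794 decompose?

5

largest Fibonacci ≤ 794 is 610; 794 − 610 = 184
largest Fibonacci ≤ 184 is 144; 184 − 144 = 40
largest Fibonacci ≤ 40 is 34; 40 − 34 = 6
largest Fibonacci ≤ 6 is 5; 6 − 5 = 1
largest Fibonacci ≤ 1 is 1; 1 − 1 = 0
794 = 610 + 144 + 34 + 5 + 1, which has 5 terms.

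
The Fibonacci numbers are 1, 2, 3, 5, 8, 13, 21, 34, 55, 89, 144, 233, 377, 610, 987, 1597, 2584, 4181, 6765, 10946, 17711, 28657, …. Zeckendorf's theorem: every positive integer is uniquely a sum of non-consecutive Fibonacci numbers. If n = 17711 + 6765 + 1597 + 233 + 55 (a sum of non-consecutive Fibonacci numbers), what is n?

26361

17711 + 6765 + 1597 + 233 + 55 = 26361.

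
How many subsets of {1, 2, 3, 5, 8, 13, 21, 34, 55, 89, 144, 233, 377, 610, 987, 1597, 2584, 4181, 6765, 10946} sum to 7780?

7780 = 6765+987+21+5+2 = 6765+987+13+8+5+2 = 6765+610+377+21+5+2 = … (22 more), for 25 in all.

25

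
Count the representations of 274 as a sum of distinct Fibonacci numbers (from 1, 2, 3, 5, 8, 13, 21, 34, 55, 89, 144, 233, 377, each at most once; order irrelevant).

5

274 = 233+34+5+2 = 233+21+13+5+2 = 144+89+34+5+2 = … (2 more), for 5 in all.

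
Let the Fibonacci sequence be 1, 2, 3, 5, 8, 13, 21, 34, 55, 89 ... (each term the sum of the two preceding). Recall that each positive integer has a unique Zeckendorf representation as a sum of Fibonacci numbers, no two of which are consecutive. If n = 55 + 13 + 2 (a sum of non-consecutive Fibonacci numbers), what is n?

70

55 + 13 + 2 = 70.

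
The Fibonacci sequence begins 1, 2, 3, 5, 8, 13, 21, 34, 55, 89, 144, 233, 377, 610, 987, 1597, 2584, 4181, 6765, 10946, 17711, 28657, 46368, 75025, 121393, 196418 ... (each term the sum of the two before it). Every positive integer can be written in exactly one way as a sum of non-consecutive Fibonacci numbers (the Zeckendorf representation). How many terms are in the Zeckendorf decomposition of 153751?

8

subtract 121393 from 153751: 32358 remains
subtract 28657 from 32358: 3701 remains
subtract 2584 from 3701: 1117 remains
subtract 987 from 1117: 130 remains
subtract 89 from 130: 41 remains
subtract 34 from 41: 7 remains
subtract 5 from 7: 2 remains
subtract 2 from 2: 0 remains
153751 = 121393 + 28657 + 2584 + 987 + 89 + 34 + 5 + 2, which has 8 terms.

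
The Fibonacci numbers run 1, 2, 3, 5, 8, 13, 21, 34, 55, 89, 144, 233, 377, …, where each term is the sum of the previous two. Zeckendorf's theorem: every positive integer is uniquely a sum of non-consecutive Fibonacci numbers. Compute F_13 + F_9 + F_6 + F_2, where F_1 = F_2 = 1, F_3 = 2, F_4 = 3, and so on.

F_13 + F_9 + F_6 + F_2 = 233 + 34 + 8 + 1 = 276.

276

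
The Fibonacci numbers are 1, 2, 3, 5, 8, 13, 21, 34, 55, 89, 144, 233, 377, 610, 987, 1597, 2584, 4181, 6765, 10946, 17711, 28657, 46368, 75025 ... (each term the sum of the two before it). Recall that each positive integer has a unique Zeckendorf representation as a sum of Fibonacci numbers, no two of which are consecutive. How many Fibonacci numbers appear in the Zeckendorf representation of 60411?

7

Greedily peel off the largest Fibonacci term at each step:
take 46368 (≤ 60411); 60411 − 46368 = 14043
take 10946 (≤ 14043); 14043 − 10946 = 3097
take 2584 (≤ 3097); 3097 − 2584 = 513
take 377 (≤ 513); 513 − 377 = 136
take 89 (≤ 136); 136 − 89 = 47
take 34 (≤ 47); 47 − 34 = 13
take 13 (≤ 13); 13 − 13 = 0
60411 = 46368 + 10946 + 2584 + 377 + 89 + 34 + 13, which has 7 terms.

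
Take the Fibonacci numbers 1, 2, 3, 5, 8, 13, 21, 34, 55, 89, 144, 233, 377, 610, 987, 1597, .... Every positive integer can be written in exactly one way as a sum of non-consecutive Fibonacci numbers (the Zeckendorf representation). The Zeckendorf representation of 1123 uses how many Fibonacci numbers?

subtract 987 from 1123: 136 remains
subtract 89 from 136: 47 remains
subtract 34 from 47: 13 remains
subtract 13 from 13: 0 remains
1123 = 987 + 89 + 34 + 13, which has 4 terms.

4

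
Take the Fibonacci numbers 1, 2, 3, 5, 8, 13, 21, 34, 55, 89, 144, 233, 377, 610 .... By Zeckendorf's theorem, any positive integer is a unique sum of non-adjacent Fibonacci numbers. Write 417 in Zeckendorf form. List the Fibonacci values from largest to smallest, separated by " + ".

Repeatedly subtract the largest Fibonacci number that fits:
417 − 377 = 40
40 − 34 = 6
6 − 5 = 1
1 − 1 = 0
So 417 = 377 + 34 + 5 + 1, with no two terms consecutive in the sequence.

377 + 34 + 5 + 1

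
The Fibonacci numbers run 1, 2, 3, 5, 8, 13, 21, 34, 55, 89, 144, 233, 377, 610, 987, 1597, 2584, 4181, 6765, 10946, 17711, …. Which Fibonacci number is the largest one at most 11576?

10946 ≤ 11576 < 17711, so the largest Fibonacci number not exceeding 11576 is 10946.

10946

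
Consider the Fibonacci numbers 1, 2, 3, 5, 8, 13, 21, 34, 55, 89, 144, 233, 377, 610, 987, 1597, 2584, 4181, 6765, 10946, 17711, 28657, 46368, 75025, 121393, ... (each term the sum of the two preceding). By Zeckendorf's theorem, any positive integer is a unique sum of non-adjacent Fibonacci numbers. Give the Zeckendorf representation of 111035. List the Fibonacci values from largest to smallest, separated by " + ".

75025 ≤ 111035 < 121393, so take 75025; remainder 36010
28657 ≤ 36010 < 46368, so take 28657; remainder 7353
6765 ≤ 7353 < 10946, so take 6765; remainder 588
377 ≤ 588 < 610, so take 377; remainder 211
144 ≤ 211 < 233, so take 144; remainder 67
55 ≤ 67 < 89, so take 55; remainder 12
8 ≤ 12 < 13, so take 8; remainder 4
3 ≤ 4 < 5, so take 3; remainder 1
1 ≤ 1 < 2, so take 1; remainder 0
So 111035 = 75025 + 28657 + 6765 + 377 + 144 + 55 + 8 + 3 + 1, with no two terms consecutive in the sequence.

75025 + 28657 + 6765 + 377 + 144 + 55 + 8 + 3 + 1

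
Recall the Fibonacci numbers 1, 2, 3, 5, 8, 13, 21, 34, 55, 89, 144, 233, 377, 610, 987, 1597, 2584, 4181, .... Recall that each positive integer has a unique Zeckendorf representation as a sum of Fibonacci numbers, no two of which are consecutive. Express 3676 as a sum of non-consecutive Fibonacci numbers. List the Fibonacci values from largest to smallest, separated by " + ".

subtract 2584 from 3676: 1092 remains
subtract 987 from 1092: 105 remains
subtract 89 from 105: 16 remains
subtract 13 from 16: 3 remains
subtract 3 from 3: 0 remains
So 3676 = 2584 + 987 + 89 + 13 + 3, with no two terms consecutive in the sequence.

2584 + 987 + 89 + 13 + 3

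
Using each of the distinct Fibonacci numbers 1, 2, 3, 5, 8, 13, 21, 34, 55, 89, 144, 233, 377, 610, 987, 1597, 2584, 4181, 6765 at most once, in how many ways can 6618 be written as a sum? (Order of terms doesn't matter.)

20

Starting from the Zeckendorf form and repeatedly splitting a term F_k into F_{k−1} + F_{k−2} (when neither is already used) reaches every representation.
6618 = 4181+1597+610+144+55+21+8+2 = 4181+1597+610+144+55+21+5+3+2 = 4181+1597+377+233+144+55+21+8+2 = … (17 more), for 20 in all.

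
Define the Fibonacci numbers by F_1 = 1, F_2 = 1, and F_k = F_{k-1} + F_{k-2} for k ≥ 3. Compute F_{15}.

610

Iterating the recurrence up to F_{11} = 89 and F_{10} = 55:
F_{12} = F_{11} + F_{10} = 89 + 55 = 144
F_{13} = F_{12} + F_{11} = 144 + 89 = 233
F_{14} = F_{13} + F_{12} = 233 + 144 = 377
F_{15} = F_{14} + F_{13} = 377 + 233 = 610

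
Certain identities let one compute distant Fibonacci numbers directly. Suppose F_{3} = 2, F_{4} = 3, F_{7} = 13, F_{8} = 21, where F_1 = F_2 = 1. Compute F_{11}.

89

By the addition formula F_{m+n} = F_m F_{n+1} + F_{m−1} F_n with m=4, n=7: F_{11} = 3·21 + 2·13 = 63 + 26 = 89.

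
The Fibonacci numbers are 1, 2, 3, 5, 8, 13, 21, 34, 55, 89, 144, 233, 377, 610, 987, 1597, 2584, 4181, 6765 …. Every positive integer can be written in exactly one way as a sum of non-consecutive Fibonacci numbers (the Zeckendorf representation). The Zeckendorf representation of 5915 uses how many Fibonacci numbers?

largest Fibonacci ≤ 5915 is 4181; 5915 − 4181 = 1734
largest Fibonacci ≤ 1734 is 1597; 1734 − 1597 = 137
largest Fibonacci ≤ 137 is 89; 137 − 89 = 48
largest Fibonacci ≤ 48 is 34; 48 − 34 = 14
largest Fibonacci ≤ 14 is 13; 14 − 13 = 1
largest Fibonacci ≤ 1 is 1; 1 − 1 = 0
5915 = 4181 + 1597 + 89 + 34 + 13 + 1, which has 6 terms.

6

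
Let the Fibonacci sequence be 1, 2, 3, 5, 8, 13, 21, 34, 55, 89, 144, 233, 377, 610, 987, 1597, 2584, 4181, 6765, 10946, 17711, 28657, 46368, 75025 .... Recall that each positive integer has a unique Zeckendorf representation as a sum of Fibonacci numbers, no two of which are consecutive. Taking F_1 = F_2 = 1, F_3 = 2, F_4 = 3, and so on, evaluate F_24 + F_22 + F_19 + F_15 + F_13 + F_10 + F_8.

69179

F_24 + F_22 + F_19 + F_15 + F_13 + F_10 + F_8 = 46368 + 17711 + 4181 + 610 + 233 + 55 + 21 = 69179.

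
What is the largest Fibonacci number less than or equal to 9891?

6765

6765 ≤ 9891 < 10946, so the largest Fibonacci number not exceeding 9891 is 6765.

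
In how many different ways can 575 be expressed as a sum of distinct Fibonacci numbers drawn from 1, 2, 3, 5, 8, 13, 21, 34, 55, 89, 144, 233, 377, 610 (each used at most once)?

3

Starting from the Zeckendorf form and repeatedly splitting a term F_k into F_{k−1} + F_{k−2} (when neither is already used) reaches every representation.
575 = 377+144+34+13+5+2 = 377+89+55+34+13+5+2 = 233+144+89+55+34+13+5+2 — 3 representations.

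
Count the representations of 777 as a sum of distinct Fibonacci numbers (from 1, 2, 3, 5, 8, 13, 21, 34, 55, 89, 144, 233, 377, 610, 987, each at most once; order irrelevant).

16

Each representation comes from the Zeckendorf form by replacing some F_k with F_{k−1} + F_{k−2} where possible.
777 = 610+144+21+2 = 610+144+13+8+2 = 610+89+55+21+2 = … (13 more), for 16 in all.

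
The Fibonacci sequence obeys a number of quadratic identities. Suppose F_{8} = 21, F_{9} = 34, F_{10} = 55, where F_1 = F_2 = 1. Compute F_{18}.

2584

By the addition formula F_{m+n} = F_m F_{n+1} + F_{m−1} F_n with m=10, n=8: F_{18} = 55·34 + 34·21 = 1870 + 714 = 2584.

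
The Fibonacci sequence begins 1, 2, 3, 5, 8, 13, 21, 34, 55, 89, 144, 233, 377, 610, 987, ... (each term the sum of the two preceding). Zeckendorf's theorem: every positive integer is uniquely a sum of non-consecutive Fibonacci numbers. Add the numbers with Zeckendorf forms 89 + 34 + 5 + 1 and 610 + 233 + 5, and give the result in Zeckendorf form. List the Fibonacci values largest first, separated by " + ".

The two numbers are 129 and 848, so their sum is 977.
Greedy algorithm:
largest Fibonacci ≤ 977 is 610; 977 − 610 = 367
largest Fibonacci ≤ 367 is 233; 367 − 233 = 134
largest Fibonacci ≤ 134 is 89; 134 − 89 = 45
largest Fibonacci ≤ 45 is 34; 45 − 34 = 11
largest Fibonacci ≤ 11 is 8; 11 − 8 = 3
largest Fibonacci ≤ 3 is 3; 3 − 3 = 0

610 + 233 + 89 + 34 + 8 + 3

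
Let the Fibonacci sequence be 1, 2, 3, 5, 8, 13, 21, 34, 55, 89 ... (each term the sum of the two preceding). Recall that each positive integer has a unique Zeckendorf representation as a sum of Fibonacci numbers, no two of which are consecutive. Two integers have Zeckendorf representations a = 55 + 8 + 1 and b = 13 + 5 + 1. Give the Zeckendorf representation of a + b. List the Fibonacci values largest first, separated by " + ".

55 + 21 + 5 + 2

The two numbers are 64 and 19, so their sum is 83.
Repeatedly subtract the largest Fibonacci number that fits:
55 ≤ 83 < 89, so take 55; remainder 28
21 ≤ 28 < 34, so take 21; remainder 7
5 ≤ 7 < 8, so take 5; remainder 2
2 ≤ 2 < 3, so take 2; remainder 0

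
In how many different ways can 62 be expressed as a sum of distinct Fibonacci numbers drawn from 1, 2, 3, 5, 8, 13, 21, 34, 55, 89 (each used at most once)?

Each representation comes from the Zeckendorf form by replacing some F_k with F_{k−1} + F_{k−2} where possible.
62 = 55+5+2 = 34+21+5+2 = 34+13+8+5+2 — 3 representations.

3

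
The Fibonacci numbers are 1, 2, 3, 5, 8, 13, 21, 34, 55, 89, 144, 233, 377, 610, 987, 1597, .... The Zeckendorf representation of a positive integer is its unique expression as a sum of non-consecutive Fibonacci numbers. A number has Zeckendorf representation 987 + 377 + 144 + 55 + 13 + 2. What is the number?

987 + 377 + 144 + 55 + 13 + 2 = 1578.

1578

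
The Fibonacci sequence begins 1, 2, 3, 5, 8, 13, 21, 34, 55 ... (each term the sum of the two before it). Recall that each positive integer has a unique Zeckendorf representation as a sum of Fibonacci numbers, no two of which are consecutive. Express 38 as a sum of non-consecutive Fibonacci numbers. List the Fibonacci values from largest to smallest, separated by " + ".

Repeatedly subtract the largest Fibonacci number that fits:
38: greatest Fibonacci not exceeding it is 34, leaving 4
4: greatest Fibonacci not exceeding it is 3, leaving 1
1: greatest Fibonacci not exceeding it is 1, leaving 0
So 38 = 34 + 3 + 1, with no two terms consecutive in the sequence.

34 + 3 + 1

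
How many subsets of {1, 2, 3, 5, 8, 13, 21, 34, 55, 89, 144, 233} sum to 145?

5

Starting from the Zeckendorf form and repeatedly splitting a term F_k into F_{k−1} + F_{k−2} (when neither is already used) reaches every representation.
145 = 144+1 = 89+55+1 = 89+34+21+1 = 89+34+13+8+1 = … (1 more), for 5 in all.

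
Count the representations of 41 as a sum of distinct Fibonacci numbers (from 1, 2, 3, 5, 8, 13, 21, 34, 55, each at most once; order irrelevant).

2

Starting from the Zeckendorf form and repeatedly splitting a term F_k into F_{k−1} + F_{k−2} (when neither is already used) reaches every representation.
41 = 34+5+2 = 21+13+5+2 — 2 representations.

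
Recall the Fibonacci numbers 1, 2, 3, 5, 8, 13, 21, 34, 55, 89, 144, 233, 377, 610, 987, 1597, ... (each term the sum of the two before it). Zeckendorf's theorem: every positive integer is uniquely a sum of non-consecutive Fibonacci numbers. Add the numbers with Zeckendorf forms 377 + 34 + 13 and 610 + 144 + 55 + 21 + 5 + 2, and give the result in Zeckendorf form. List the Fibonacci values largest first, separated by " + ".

987 + 233 + 34 + 5 + 2

The two numbers are 424 and 837, so their sum is 1261.
Greedy algorithm:
subtract 987 from 1261: 274 remains
subtract 233 from 274: 41 remains
subtract 34 from 41: 7 remains
subtract 5 from 7: 2 remains
subtract 2 from 2: 0 remains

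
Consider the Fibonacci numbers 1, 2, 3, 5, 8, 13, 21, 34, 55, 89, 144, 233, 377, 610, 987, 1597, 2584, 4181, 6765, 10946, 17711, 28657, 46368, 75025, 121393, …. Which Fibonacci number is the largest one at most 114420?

75025

75025 ≤ 114420 < 121393, so the largest Fibonacci number not exceeding 114420 is 75025.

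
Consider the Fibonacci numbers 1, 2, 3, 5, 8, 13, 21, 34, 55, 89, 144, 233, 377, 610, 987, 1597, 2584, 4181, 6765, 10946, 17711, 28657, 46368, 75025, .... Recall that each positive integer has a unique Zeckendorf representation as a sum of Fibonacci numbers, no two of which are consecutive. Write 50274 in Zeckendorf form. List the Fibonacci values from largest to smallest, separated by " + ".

take 46368 (≤ 50274); 50274 − 46368 = 3906
take 2584 (≤ 3906); 3906 − 2584 = 1322
take 987 (≤ 1322); 1322 − 987 = 335
take 233 (≤ 335); 335 − 233 = 102
take 89 (≤ 102); 102 − 89 = 13
take 13 (≤ 13); 13 − 13 = 0
So 50274 = 46368 + 2584 + 987 + 233 + 89 + 13, with no two terms consecutive in the sequence.

46368 + 2584 + 987 + 233 + 89 + 13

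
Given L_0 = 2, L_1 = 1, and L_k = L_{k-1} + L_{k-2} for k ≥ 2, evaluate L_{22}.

Iterating the recurrence up to L_{16} = 2207 and L_{15} = 1364:
L_{17} = L_{16} + L_{15} = 2207 + 1364 = 3571
L_{18} = L_{17} + L_{16} = 3571 + 2207 = 5778
L_{19} = L_{18} + L_{17} = 5778 + 3571 = 9349
L_{20} = L_{19} + L_{18} = 9349 + 5778 = 15127
L_{21} = L_{20} + L_{19} = 15127 + 9349 = 24476
L_{22} = L_{21} + L_{20} = 24476 + 15127 = 39603

39603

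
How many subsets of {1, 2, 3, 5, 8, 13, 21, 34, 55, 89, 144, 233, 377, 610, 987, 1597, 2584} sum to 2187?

Each representation comes from the Zeckendorf form by replacing some F_k with F_{k−1} + F_{k−2} where possible.
2187 = 1597+377+144+55+13+1 = 1597+377+144+55+8+5+1 = 1597+377+144+34+21+13+1 = 987+610+377+144+55+13+1 = 1597+377+144+55+8+3+2+1 = … (19 more), for 24 in all.

24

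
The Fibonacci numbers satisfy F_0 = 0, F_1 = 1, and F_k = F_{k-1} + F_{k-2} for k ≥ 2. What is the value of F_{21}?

Iterating the recurrence up to F_{13} = 233 and F_{12} = 144:
F_{14} = F_{13} + F_{12} = 233 + 144 = 377
F_{15} = F_{14} + F_{13} = 377 + 233 = 610
F_{16} = F_{15} + F_{14} = 610 + 377 = 987
F_{17} = F_{16} + F_{15} = 987 + 610 = 1597
F_{18} = F_{17} + F_{16} = 1597 + 987 = 2584
F_{19} = F_{18} + F_{17} = 2584 + 1597 = 4181
F_{20} = F_{19} + F_{18} = 4181 + 2584 = 6765
F_{21} = F_{20} + F_{19} = 6765 + 4181 = 10946

10946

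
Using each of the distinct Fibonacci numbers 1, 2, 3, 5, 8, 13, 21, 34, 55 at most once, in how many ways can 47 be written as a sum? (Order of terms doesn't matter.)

5

Starting from the Zeckendorf form and repeatedly splitting a term F_k into F_{k−1} + F_{k−2} (when neither is already used) reaches every representation.
47 = 34+13 = 34+8+5 = 34+8+3+2 = … (2 more), for 5 in all.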